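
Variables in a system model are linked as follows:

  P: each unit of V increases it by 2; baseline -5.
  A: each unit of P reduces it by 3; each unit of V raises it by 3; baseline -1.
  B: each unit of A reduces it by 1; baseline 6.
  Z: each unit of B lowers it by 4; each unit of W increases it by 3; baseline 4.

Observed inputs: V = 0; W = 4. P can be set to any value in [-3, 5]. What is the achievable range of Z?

-72 to 24

Intervening on P fixes its value directly, overriding its dependence on V.
Substituting into the A equation gives A = -3*P - 1.
So B = 3*P + 7.
So Z = -12*P - 12.
Linear in P, so extremes are at the endpoints: P = -3 gives Z = 24; P = 5 gives Z = -72.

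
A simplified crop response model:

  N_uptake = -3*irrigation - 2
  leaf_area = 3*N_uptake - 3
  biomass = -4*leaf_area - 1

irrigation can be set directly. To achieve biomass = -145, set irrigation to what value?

irrigation = -5

Substituting into the leaf_area equation gives leaf_area = -9*irrigation - 9.
Substituting into the biomass equation gives biomass = 36*irrigation + 35.
Solve 36*irrigation + 35 = -145: irrigation = (-145 - 35) / 36 = -5.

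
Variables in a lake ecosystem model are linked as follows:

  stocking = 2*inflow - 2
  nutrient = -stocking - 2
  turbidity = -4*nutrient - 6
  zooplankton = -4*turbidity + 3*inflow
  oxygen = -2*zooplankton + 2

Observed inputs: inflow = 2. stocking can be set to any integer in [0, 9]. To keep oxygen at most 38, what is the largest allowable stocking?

Intervening on stocking fixes its value directly, overriding its dependence on inflow.
Substituting into the turbidity equation gives turbidity = 4*stocking + 2.
Substituting into the zooplankton equation gives zooplankton = -16*stocking - 2.
Substituting into the oxygen equation gives oxygen = 32*stocking + 6.
Require 32*stocking + 6 ≤ 38, so stocking ≤ 1.
The largest integer in [0, 9] satisfying this is 1.

stocking = 1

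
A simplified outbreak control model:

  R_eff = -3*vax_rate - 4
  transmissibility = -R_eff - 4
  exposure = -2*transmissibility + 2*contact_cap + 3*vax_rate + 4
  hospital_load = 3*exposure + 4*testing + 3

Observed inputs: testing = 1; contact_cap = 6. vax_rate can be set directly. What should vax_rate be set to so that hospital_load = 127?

Substituting into the transmissibility equation gives transmissibility = 3*vax_rate.
exposure becomes -3*vax_rate + 16.
Substituting into the hospital_load equation gives hospital_load = -9*vax_rate + 55.
Solve -9*vax_rate + 55 = 127: vax_rate = (127 - 55) / -9 = -8.

vax_rate = -8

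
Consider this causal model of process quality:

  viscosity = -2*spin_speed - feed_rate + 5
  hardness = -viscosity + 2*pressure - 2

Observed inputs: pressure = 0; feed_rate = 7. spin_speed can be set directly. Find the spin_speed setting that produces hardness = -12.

spin_speed = -6

Substituting into the viscosity equation gives viscosity = -2*spin_speed - 2.
Substituting into the hardness equation gives hardness = 2*spin_speed.
Solve 2*spin_speed = -12: spin_speed = -12 / 2 = -6.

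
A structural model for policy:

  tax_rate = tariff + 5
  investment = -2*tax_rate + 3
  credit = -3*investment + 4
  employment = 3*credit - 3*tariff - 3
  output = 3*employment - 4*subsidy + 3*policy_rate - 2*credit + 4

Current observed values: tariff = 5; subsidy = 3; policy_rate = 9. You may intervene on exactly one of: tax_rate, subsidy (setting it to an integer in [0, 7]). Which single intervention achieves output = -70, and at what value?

set tax_rate = 0

Intervening on tax_rate: with other inputs at their observed values, output = 42*tax_rate - 70. Solving for -70 gives tax_rate = 0, within [0, 7].
Intervening on subsidy: output = -4*subsidy + 362. Reaching -70 requires subsidy = 108, outside [0, 7].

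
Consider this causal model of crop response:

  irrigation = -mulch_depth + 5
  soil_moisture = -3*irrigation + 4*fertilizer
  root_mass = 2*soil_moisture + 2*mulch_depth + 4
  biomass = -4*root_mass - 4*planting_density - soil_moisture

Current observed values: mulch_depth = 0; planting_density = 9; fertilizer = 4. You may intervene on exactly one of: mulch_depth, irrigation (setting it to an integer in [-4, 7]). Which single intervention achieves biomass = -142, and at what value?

set irrigation = 2

Intervening on mulch_depth: biomass = -35*mulch_depth - 61. Reaching -142 requires mulch_depth = 81/35, not an integer.
Intervening on irrigation: with other inputs at their observed values, biomass = 27*irrigation - 196. Solving for -142 gives irrigation = 2, within [-4, 7].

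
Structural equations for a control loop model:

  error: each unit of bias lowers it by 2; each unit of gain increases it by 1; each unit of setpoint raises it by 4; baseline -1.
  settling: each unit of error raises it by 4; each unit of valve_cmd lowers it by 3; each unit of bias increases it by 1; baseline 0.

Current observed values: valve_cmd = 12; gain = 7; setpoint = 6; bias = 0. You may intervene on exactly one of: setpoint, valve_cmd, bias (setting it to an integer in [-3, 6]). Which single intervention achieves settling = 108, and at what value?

Intervening on setpoint: settling = 16*setpoint - 12. Reaching 108 requires setpoint = 15/2, not an integer.
Intervening on valve_cmd: with other inputs at their observed values, settling = -3*valve_cmd + 120. Solving for 108 gives valve_cmd = 4, within [-3, 6].
Intervening on bias: settling = -7*bias + 84. Reaching 108 requires bias = -24/7, not an integer.

set valve_cmd = 4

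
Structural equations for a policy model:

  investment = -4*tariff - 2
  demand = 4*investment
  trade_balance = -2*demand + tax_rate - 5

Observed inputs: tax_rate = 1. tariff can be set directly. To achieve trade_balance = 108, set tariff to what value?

tariff = 3

Substituting into the demand equation gives demand = -16*tariff - 8.
Substituting into the trade_balance equation gives trade_balance = 32*tariff + 12.
Solve 32*tariff + 12 = 108: tariff = (108 - 12) / 32 = 3.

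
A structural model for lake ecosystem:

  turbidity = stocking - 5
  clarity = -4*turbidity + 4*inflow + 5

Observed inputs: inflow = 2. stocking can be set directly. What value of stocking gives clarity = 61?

stocking = -7

Substituting into the clarity equation gives clarity = -4*stocking + 33.
Solve -4*stocking + 33 = 61: stocking = (61 - 33) / -4 = -7.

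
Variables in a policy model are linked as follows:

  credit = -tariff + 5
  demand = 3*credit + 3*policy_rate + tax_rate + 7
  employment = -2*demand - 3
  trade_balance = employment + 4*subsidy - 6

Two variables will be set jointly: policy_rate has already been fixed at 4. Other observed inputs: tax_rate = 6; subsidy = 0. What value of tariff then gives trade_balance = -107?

tariff = -3

With policy_rate held at 4:
Substituting into the demand equation gives demand = -3*tariff + 40.
employment becomes 6*tariff - 83.
Substituting into the trade_balance equation gives trade_balance = 6*tariff - 89.
Solve 6*tariff - 89 = -107: tariff = (-107 + 89) / 6 = -3.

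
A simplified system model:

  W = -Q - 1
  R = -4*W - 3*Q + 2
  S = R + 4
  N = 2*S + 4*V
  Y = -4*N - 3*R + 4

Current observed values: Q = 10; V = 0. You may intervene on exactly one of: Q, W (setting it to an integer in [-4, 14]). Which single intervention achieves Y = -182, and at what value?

Intervening on Q: with other inputs at their observed values, Y = -11*Q - 94. Solving for -182 gives Q = 8, within [-4, 14].
Intervening on W: Y = 44*W + 280. Reaching -182 requires W = -21/2, not an integer.

set Q = 8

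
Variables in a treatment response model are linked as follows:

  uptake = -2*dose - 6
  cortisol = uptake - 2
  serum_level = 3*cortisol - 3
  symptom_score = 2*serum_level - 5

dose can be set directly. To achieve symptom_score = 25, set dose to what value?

dose = -7

Substituting into the cortisol equation gives cortisol = -2*dose - 8.
Substituting into the serum_level equation gives serum_level = -6*dose - 27.
This gives symptom_score = -12*dose - 59.
Solve -12*dose - 59 = 25: dose = (25 + 59) / -12 = -7.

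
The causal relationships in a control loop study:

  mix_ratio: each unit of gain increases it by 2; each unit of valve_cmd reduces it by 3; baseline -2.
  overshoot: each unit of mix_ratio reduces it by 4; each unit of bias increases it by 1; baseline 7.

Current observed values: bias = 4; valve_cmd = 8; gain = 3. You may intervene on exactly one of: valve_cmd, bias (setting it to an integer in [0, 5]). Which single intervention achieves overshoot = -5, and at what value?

Intervening on valve_cmd: with other inputs at their observed values, overshoot = 12*valve_cmd - 5. Solving for -5 gives valve_cmd = 0, within [0, 5].
Intervening on bias: overshoot = bias + 87. Reaching -5 requires bias = -92, outside [0, 5].

set valve_cmd = 0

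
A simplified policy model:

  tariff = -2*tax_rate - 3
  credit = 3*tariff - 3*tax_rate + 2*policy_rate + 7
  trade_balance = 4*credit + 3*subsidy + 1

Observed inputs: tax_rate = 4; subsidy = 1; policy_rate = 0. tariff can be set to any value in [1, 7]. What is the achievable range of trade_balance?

Intervening on tariff fixes its value directly, overriding its dependence on tax_rate.
Substituting into the credit equation gives credit = 3*tariff - 5.
This gives trade_balance = 12*tariff - 16.
Linear in tariff, so extremes are at the endpoints: tariff = 1 gives trade_balance = -4; tariff = 7 gives trade_balance = 68.

-4 to 68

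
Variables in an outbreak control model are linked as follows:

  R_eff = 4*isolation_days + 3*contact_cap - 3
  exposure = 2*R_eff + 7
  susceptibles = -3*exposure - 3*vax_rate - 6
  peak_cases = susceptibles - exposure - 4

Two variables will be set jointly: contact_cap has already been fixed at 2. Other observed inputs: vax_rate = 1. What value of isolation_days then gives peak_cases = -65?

With contact_cap held at 2:
Substituting into the R_eff equation gives R_eff = 4*isolation_days + 3.
So exposure = 8*isolation_days + 13.
susceptibles becomes -24*isolation_days - 48.
This gives peak_cases = -32*isolation_days - 65.
Solve -32*isolation_days - 65 = -65: isolation_days = (-65 + 65) / -32 = 0.

isolation_days = 0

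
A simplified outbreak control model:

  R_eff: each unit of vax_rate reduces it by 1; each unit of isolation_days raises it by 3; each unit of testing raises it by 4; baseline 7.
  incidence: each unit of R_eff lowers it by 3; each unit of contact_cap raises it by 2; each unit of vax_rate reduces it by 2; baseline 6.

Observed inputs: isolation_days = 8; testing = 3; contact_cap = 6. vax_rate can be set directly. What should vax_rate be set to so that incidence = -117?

vax_rate = -6

Substituting into the R_eff equation gives R_eff = -vax_rate + 43.
This gives incidence = vax_rate - 111.
Solve vax_rate - 111 = -117: vax_rate = (-117 + 111) / 1 = -6.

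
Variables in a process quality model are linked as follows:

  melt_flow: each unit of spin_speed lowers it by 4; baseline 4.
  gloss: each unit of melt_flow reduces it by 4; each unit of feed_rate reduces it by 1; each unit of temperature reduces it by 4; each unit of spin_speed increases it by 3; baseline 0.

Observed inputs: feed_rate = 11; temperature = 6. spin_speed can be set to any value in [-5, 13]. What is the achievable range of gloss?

-146 to 196

Substituting into the gloss equation gives gloss = 19*spin_speed - 51.
Linear in spin_speed, so extremes are at the endpoints: spin_speed = -5 gives gloss = -146; spin_speed = 13 gives gloss = 196.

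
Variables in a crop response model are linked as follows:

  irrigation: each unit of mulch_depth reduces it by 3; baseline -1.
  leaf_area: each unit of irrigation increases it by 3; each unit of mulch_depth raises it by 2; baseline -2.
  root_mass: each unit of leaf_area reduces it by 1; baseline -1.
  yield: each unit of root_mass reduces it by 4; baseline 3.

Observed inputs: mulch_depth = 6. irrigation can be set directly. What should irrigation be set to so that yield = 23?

irrigation = -2

Intervening on irrigation fixes its value directly, overriding its dependence on mulch_depth.
Substituting into the leaf_area equation gives leaf_area = 3*irrigation + 10.
This gives root_mass = -3*irrigation - 11.
Substituting into the yield equation gives yield = 12*irrigation + 47.
Solve 12*irrigation + 47 = 23: irrigation = (23 - 47) / 12 = -2.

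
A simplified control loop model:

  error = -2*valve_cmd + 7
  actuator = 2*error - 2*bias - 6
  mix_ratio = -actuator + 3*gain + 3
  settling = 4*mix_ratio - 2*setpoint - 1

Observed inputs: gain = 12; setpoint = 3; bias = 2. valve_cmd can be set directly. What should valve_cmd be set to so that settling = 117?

Substituting into the actuator equation gives actuator = -4*valve_cmd + 4.
Substituting into the mix_ratio equation gives mix_ratio = 4*valve_cmd + 35.
settling becomes 16*valve_cmd + 133.
Solve 16*valve_cmd + 133 = 117: valve_cmd = (117 - 133) / 16 = -1.

valve_cmd = -1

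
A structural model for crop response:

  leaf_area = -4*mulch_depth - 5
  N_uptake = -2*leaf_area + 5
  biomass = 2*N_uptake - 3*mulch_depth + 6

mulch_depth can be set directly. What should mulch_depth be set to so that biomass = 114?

Substituting into the N_uptake equation gives N_uptake = 8*mulch_depth + 15.
biomass becomes 13*mulch_depth + 36.
Solve 13*mulch_depth + 36 = 114: mulch_depth = (114 - 36) / 13 = 6.

mulch_depth = 6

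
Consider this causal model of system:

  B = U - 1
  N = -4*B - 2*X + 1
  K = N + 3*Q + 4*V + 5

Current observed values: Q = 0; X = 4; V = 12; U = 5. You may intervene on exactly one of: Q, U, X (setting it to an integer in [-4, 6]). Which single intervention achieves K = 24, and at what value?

Intervening on Q: with other inputs at their observed values, K = 3*Q + 30. Solving for 24 gives Q = -2, within [-4, 6].
Intervening on U: K = -4*U + 50. Reaching 24 requires U = 13/2, not an integer.
Intervening on X: K = -2*X + 38. Reaching 24 requires X = 7, outside [-4, 6].

set Q = -2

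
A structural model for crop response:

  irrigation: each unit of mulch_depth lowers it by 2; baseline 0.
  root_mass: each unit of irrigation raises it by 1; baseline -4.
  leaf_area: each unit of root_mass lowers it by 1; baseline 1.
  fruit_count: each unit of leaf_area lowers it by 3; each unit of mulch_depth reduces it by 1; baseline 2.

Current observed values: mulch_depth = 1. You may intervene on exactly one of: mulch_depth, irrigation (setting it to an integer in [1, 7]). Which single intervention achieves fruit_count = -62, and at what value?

set mulch_depth = 7

Intervening on mulch_depth: with other inputs at their observed values, fruit_count = -7*mulch_depth - 13. Solving for -62 gives mulch_depth = 7, within [1, 7].
Intervening on irrigation: fruit_count = 3*irrigation - 14. Reaching -62 requires irrigation = -16, outside [1, 7].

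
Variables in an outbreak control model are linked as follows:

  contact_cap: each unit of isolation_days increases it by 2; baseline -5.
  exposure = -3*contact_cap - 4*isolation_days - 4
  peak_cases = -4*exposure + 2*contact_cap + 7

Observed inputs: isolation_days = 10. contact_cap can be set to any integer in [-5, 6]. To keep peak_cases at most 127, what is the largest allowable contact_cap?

contact_cap = -4

Intervening on contact_cap fixes its value directly, overriding its dependence on isolation_days.
Substituting into the exposure equation gives exposure = -3*contact_cap - 44.
Substituting into the peak_cases equation gives peak_cases = 14*contact_cap + 183.
Require 14*contact_cap + 183 ≤ 127, so contact_cap ≤ -4.
The largest integer in [-5, 6] satisfying this is -4.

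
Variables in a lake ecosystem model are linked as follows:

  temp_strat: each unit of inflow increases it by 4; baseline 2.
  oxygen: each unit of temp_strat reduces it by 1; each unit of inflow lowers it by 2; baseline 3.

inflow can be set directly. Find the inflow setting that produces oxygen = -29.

Substituting into the oxygen equation gives oxygen = -6*inflow + 1.
Solve -6*inflow + 1 = -29: inflow = (-29 - 1) / -6 = 5.

inflow = 5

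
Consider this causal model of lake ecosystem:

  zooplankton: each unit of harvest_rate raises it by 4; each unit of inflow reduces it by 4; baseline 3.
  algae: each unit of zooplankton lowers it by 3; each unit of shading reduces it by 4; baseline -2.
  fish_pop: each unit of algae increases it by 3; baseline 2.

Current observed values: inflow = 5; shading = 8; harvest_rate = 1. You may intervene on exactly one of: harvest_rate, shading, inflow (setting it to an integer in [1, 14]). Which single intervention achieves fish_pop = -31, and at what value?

set shading = 12

Intervening on harvest_rate: fish_pop = -36*harvest_rate + 53. Reaching -31 requires harvest_rate = 7/3, not an integer.
Intervening on shading: with other inputs at their observed values, fish_pop = -12*shading + 113. Solving for -31 gives shading = 12, within [1, 14].
Intervening on inflow: fish_pop = 36*inflow - 163. Reaching -31 requires inflow = 11/3, not an integer.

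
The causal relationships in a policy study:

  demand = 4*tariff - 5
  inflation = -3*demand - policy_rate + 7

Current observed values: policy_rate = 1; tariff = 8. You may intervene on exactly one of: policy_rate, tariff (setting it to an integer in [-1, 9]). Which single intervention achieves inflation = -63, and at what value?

Intervening on policy_rate: inflation = -policy_rate - 74. Reaching -63 requires policy_rate = -11, outside [-1, 9].
Intervening on tariff: with other inputs at their observed values, inflation = -12*tariff + 21. Solving for -63 gives tariff = 7, within [-1, 9].

set tariff = 7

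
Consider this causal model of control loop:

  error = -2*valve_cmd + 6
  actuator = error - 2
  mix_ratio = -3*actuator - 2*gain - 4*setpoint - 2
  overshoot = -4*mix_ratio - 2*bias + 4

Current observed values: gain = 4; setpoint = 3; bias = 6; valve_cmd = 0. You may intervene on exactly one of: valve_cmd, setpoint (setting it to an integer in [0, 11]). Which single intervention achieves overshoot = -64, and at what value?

set valve_cmd = 8

Intervening on valve_cmd: with other inputs at their observed values, overshoot = -24*valve_cmd + 128. Solving for -64 gives valve_cmd = 8, within [0, 11].
Intervening on setpoint: overshoot = 16*setpoint + 80. Reaching -64 requires setpoint = -9, outside [0, 11].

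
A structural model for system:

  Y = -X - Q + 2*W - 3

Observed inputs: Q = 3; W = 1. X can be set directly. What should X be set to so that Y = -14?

X = 10

Substituting into the Y equation gives Y = -X - 4.
Solve -X - 4 = -14: X = (-14 + 4) / -1 = 10.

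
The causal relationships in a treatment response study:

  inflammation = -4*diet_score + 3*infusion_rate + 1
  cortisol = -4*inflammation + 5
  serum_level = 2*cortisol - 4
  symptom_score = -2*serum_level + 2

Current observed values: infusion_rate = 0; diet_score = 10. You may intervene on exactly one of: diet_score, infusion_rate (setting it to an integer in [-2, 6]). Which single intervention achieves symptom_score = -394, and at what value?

set infusion_rate = 5

Intervening on diet_score: symptom_score = -64*diet_score + 6. Reaching -394 requires diet_score = 25/4, not an integer.
Intervening on infusion_rate: with other inputs at their observed values, symptom_score = 48*infusion_rate - 634. Solving for -394 gives infusion_rate = 5, within [-2, 6].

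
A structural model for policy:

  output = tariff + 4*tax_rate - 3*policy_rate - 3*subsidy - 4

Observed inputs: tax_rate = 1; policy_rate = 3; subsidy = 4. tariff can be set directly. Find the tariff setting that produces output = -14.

Substituting into the output equation gives output = tariff - 21.
Solve tariff - 21 = -14: tariff = (-14 + 21) / 1 = 7.

tariff = 7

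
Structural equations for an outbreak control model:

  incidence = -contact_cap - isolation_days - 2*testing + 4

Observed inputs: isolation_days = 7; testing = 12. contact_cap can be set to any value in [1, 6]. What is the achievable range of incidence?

-33 to -28

Substituting into the incidence equation gives incidence = -contact_cap - 27.
Linear in contact_cap, so extremes are at the endpoints: contact_cap = 1 gives incidence = -28; contact_cap = 6 gives incidence = -33.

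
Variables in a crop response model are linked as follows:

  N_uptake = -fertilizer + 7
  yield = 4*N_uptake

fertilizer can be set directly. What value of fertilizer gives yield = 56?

fertilizer = -7

Substituting into the yield equation gives yield = -4*fertilizer + 28.
Solve -4*fertilizer + 28 = 56: fertilizer = (56 - 28) / -4 = -7.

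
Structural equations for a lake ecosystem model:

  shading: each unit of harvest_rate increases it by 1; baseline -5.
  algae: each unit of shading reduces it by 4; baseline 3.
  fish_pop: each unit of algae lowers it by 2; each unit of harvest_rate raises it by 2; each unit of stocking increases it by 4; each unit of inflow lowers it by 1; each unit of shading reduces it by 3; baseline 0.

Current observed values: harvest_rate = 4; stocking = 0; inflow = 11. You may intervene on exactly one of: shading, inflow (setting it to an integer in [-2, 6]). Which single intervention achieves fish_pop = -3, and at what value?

Intervening on shading: fish_pop = 5*shading - 9. Reaching -3 requires shading = 6/5, not an integer.
Intervening on inflow: with other inputs at their observed values, fish_pop = -inflow - 3. Solving for -3 gives inflow = 0, within [-2, 6].

set inflow = 0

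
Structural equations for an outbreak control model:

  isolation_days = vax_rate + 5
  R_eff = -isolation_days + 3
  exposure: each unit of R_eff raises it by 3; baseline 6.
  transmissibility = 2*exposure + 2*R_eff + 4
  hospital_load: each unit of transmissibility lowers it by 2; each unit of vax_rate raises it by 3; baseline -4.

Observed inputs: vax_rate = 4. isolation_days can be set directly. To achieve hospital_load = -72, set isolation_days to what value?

Intervening on isolation_days fixes its value directly, overriding its dependence on vax_rate.
Substituting into the exposure equation gives exposure = -3*isolation_days + 15.
transmissibility becomes -8*isolation_days + 40.
Substituting into the hospital_load equation gives hospital_load = 16*isolation_days - 72.
Solve 16*isolation_days - 72 = -72: isolation_days = (-72 + 72) / 16 = 0.

isolation_days = 0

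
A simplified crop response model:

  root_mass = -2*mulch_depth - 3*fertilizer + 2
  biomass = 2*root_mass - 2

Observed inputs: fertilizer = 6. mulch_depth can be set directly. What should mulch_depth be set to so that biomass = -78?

Substituting into the root_mass equation gives root_mass = -2*mulch_depth - 16.
Substituting into the biomass equation gives biomass = -4*mulch_depth - 34.
Solve -4*mulch_depth - 34 = -78: mulch_depth = (-78 + 34) / -4 = 11.

mulch_depth = 11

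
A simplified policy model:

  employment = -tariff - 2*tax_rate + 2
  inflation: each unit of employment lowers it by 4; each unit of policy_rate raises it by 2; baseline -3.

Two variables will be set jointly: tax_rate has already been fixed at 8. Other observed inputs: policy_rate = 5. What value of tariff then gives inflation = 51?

tariff = -3

With tax_rate held at 8:
Substituting into the employment equation gives employment = -tariff - 14.
So inflation = 4*tariff + 63.
Solve 4*tariff + 63 = 51: tariff = (51 - 63) / 4 = -3.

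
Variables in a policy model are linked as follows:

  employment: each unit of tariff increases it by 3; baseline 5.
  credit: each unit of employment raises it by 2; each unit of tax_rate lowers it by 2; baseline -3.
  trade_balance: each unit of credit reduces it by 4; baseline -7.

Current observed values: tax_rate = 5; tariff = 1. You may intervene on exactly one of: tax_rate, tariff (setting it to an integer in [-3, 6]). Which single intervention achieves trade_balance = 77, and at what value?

Intervening on tax_rate: trade_balance = 8*tax_rate - 59. Reaching 77 requires tax_rate = 17, outside [-3, 6].
Intervening on tariff: with other inputs at their observed values, trade_balance = -24*tariff + 5. Solving for 77 gives tariff = -3, within [-3, 6].

set tariff = -3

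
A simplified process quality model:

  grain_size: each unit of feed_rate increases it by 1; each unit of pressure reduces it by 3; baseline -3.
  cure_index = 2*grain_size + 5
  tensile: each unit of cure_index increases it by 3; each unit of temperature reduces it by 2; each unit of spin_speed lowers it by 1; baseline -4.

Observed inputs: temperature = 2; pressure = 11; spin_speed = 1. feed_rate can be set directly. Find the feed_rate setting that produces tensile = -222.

Substituting into the grain_size equation gives grain_size = feed_rate - 36.
This gives cure_index = 2*feed_rate - 67.
tensile becomes 6*feed_rate - 210.
Solve 6*feed_rate - 210 = -222: feed_rate = (-222 + 210) / 6 = -2.

feed_rate = -2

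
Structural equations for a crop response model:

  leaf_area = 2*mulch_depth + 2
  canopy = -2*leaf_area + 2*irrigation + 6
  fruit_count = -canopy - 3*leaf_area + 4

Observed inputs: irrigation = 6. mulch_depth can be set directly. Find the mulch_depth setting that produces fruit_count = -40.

mulch_depth = 12

Substituting into the canopy equation gives canopy = -4*mulch_depth + 14.
So fruit_count = -2*mulch_depth - 16.
Solve -2*mulch_depth - 16 = -40: mulch_depth = (-40 + 16) / -2 = 12.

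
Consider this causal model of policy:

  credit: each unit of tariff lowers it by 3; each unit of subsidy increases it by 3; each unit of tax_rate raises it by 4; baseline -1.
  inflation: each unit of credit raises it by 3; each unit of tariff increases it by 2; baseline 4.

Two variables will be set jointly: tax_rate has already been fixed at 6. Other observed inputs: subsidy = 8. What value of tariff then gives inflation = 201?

With tax_rate held at 6:
Substituting into the credit equation gives credit = -3*tariff + 47.
Substituting into the inflation equation gives inflation = -7*tariff + 145.
Solve -7*tariff + 145 = 201: tariff = (201 - 145) / -7 = -8.

tariff = -8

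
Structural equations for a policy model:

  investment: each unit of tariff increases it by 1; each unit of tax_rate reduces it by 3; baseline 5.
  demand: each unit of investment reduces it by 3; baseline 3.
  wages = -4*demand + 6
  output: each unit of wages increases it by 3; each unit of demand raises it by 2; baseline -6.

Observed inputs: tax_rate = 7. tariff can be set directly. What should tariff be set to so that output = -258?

tariff = 8

Substituting into the investment equation gives investment = tariff - 16.
Substituting into the demand equation gives demand = -3*tariff + 51.
Substituting into the wages equation gives wages = 12*tariff - 198.
Substituting into the output equation gives output = 30*tariff - 498.
Solve 30*tariff - 498 = -258: tariff = (-258 + 498) / 30 = 8.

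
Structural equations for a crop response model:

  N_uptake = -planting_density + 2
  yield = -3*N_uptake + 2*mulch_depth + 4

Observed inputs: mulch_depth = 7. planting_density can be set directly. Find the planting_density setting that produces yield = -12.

planting_density = -8

Substituting into the yield equation gives yield = 3*planting_density + 12.
Solve 3*planting_density + 12 = -12: planting_density = (-12 - 12) / 3 = -8.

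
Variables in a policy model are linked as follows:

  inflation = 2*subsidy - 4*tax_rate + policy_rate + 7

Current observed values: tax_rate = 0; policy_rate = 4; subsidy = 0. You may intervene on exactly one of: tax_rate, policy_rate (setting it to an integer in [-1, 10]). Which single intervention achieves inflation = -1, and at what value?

set tax_rate = 3

Intervening on tax_rate: with other inputs at their observed values, inflation = -4*tax_rate + 11. Solving for -1 gives tax_rate = 3, within [-1, 10].
Intervening on policy_rate: inflation = policy_rate + 7. Reaching -1 requires policy_rate = -8, outside [-1, 10].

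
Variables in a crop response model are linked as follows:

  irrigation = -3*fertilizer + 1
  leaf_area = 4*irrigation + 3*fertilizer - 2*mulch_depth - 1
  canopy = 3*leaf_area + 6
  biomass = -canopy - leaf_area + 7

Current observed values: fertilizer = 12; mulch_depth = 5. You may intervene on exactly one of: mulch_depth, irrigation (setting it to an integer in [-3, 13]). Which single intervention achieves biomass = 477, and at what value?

set mulch_depth = 7

Intervening on mulch_depth: with other inputs at their observed values, biomass = 8*mulch_depth + 421. Solving for 477 gives mulch_depth = 7, within [-3, 13].
Intervening on irrigation: biomass = -16*irrigation - 99. Reaching 477 requires irrigation = -36, outside [-3, 13].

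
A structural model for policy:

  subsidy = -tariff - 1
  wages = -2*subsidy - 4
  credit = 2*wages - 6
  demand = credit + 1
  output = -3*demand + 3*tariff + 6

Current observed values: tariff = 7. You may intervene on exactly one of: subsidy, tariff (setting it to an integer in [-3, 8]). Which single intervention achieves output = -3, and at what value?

set tariff = 4

Intervening on subsidy: output = 12*subsidy + 66. Reaching -3 requires subsidy = -23/4, not an integer.
Intervening on tariff: with other inputs at their observed values, output = -9*tariff + 33. Solving for -3 gives tariff = 4, within [-3, 8].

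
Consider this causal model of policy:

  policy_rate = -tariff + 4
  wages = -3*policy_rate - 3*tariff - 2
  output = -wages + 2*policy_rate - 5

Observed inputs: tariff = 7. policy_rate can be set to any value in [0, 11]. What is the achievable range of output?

Intervening on policy_rate fixes its value directly, overriding its dependence on tariff.
Substituting into the wages equation gives wages = -3*policy_rate - 23.
Substituting into the output equation gives output = 5*policy_rate + 18.
Linear in policy_rate, so extremes are at the endpoints: policy_rate = 0 gives output = 18; policy_rate = 11 gives output = 73.

18 to 73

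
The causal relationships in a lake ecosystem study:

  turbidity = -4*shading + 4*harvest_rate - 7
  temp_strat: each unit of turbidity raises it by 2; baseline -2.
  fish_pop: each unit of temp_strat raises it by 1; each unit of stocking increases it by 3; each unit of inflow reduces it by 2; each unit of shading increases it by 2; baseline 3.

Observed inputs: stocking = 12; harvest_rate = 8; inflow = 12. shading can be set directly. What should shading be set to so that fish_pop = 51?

shading = 2

Substituting into the turbidity equation gives turbidity = -4*shading + 25.
So temp_strat = -8*shading + 48.
This gives fish_pop = -6*shading + 63.
Solve -6*shading + 63 = 51: shading = (51 - 63) / -6 = 2.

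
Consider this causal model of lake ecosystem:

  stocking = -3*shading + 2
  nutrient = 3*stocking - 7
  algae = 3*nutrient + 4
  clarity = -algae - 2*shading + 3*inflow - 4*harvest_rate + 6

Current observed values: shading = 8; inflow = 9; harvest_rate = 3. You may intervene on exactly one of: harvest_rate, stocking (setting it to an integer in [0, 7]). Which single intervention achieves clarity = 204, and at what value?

set harvest_rate = 7

Intervening on harvest_rate: with other inputs at their observed values, clarity = -4*harvest_rate + 232. Solving for 204 gives harvest_rate = 7, within [0, 7].
Intervening on stocking: clarity = -9*stocking + 22. Reaching 204 requires stocking = -182/9, not an integer.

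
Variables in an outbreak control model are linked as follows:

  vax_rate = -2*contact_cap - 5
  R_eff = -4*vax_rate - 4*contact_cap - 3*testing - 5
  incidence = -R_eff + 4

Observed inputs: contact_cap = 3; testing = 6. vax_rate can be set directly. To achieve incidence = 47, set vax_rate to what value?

Intervening on vax_rate fixes its value directly, overriding its dependence on contact_cap.
Substituting into the R_eff equation gives R_eff = -4*vax_rate - 35.
Substituting into the incidence equation gives incidence = 4*vax_rate + 39.
Solve 4*vax_rate + 39 = 47: vax_rate = (47 - 39) / 4 = 2.

vax_rate = 2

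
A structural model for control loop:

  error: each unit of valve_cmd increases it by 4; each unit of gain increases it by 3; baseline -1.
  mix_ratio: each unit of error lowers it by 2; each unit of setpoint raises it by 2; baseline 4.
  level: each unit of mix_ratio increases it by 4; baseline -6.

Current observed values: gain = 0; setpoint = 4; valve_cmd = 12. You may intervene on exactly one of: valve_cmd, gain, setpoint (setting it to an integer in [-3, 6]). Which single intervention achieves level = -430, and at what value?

Intervening on valve_cmd: level = -32*valve_cmd + 50. Reaching -430 requires valve_cmd = 15, outside [-3, 6].
Intervening on gain: with other inputs at their observed values, level = -24*gain - 334. Solving for -430 gives gain = 4, within [-3, 6].
Intervening on setpoint: level = 8*setpoint - 366. Reaching -430 requires setpoint = -8, outside [-3, 6].

set gain = 4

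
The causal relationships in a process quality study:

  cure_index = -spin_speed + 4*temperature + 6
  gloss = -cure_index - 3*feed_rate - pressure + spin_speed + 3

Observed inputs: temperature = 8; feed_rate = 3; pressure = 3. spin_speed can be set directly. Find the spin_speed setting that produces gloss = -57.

spin_speed = -5

Substituting into the cure_index equation gives cure_index = -spin_speed + 38.
This gives gloss = 2*spin_speed - 47.
Solve 2*spin_speed - 47 = -57: spin_speed = (-57 + 47) / 2 = -5.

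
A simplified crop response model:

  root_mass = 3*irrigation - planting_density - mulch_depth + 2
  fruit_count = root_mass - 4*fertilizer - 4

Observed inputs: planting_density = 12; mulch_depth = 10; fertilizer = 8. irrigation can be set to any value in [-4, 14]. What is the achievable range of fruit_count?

Substituting into the root_mass equation gives root_mass = 3*irrigation - 20.
Substituting into the fruit_count equation gives fruit_count = 3*irrigation - 56.
Linear in irrigation, so extremes are at the endpoints: irrigation = -4 gives fruit_count = -68; irrigation = 14 gives fruit_count = -14.

-68 to -14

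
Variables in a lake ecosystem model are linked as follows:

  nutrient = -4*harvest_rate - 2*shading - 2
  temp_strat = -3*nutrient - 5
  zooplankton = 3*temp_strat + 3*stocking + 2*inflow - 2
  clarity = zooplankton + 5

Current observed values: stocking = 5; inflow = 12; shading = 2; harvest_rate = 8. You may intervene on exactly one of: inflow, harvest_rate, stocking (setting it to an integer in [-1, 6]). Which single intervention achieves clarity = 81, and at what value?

Intervening on inflow: clarity = 2*inflow + 345. Reaching 81 requires inflow = -132, outside [-1, 6].
Intervening on harvest_rate: with other inputs at their observed values, clarity = 36*harvest_rate + 81. Solving for 81 gives harvest_rate = 0, within [-1, 6].
Intervening on stocking: clarity = 3*stocking + 354. Reaching 81 requires stocking = -91, outside [-1, 6].

set harvest_rate = 0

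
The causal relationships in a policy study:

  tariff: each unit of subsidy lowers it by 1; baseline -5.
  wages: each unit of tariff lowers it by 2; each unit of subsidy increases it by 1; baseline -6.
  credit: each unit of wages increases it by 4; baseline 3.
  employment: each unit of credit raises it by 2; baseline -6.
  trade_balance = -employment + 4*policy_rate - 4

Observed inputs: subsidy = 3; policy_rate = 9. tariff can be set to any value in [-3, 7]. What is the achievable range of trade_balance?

8 to 168

Intervening on tariff fixes its value directly, overriding its dependence on subsidy.
Substituting into the wages equation gives wages = -2*tariff - 3.
Substituting into the credit equation gives credit = -8*tariff - 9.
Substituting into the employment equation gives employment = -16*tariff - 24.
trade_balance becomes 16*tariff + 56.
Linear in tariff, so extremes are at the endpoints: tariff = -3 gives trade_balance = 8; tariff = 7 gives trade_balance = 168.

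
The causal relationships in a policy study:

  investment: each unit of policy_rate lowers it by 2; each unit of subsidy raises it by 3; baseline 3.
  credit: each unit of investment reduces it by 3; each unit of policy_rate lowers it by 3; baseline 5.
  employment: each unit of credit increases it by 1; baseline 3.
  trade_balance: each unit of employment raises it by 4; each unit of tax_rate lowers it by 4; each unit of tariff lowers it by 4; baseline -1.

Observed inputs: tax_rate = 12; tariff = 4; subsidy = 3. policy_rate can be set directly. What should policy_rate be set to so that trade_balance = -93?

Substituting into the investment equation gives investment = -2*policy_rate + 12.
Substituting into the credit equation gives credit = 3*policy_rate - 31.
So employment = 3*policy_rate - 28.
This gives trade_balance = 12*policy_rate - 177.
Solve 12*policy_rate - 177 = -93: policy_rate = (-93 + 177) / 12 = 7.

policy_rate = 7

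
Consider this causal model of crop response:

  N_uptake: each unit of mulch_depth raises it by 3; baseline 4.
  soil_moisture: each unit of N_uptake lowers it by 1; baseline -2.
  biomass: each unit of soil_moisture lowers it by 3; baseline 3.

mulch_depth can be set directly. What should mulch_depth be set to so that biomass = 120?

Substituting into the soil_moisture equation gives soil_moisture = -3*mulch_depth - 6.
Substituting into the biomass equation gives biomass = 9*mulch_depth + 21.
Solve 9*mulch_depth + 21 = 120: mulch_depth = (120 - 21) / 9 = 11.

mulch_depth = 11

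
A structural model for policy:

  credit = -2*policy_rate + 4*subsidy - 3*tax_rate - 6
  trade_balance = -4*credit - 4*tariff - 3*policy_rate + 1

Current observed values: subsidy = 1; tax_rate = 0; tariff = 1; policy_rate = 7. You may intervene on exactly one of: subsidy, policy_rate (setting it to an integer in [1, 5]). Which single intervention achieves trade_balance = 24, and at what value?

Intervening on subsidy: with other inputs at their observed values, trade_balance = -16*subsidy + 56. Solving for 24 gives subsidy = 2, within [1, 5].
Intervening on policy_rate: trade_balance = 5*policy_rate + 5. Reaching 24 requires policy_rate = 19/5, not an integer.

set subsidy = 2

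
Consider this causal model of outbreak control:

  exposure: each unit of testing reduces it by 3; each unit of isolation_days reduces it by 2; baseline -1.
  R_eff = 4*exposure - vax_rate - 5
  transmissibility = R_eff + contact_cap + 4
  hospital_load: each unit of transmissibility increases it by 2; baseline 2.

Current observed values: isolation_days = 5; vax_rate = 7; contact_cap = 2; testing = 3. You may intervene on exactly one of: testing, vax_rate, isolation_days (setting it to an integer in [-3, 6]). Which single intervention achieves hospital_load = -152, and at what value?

Intervening on testing: hospital_load = -24*testing - 98. Reaching -152 requires testing = 9/4, not an integer.
Intervening on vax_rate: with other inputs at their observed values, hospital_load = -2*vax_rate - 156. Solving for -152 gives vax_rate = -2, within [-3, 6].
Intervening on isolation_days: hospital_load = -16*isolation_days - 90. Reaching -152 requires isolation_days = 31/8, not an integer.

set vax_rate = -2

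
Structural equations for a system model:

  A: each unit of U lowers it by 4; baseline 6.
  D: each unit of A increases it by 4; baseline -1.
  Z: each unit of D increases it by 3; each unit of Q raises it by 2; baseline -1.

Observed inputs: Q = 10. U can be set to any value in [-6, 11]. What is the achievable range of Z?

Substituting into the D equation gives D = -16*U + 23.
Substituting into the Z equation gives Z = -48*U + 88.
Linear in U, so extremes are at the endpoints: U = -6 gives Z = 376; U = 11 gives Z = -440.

-440 to 376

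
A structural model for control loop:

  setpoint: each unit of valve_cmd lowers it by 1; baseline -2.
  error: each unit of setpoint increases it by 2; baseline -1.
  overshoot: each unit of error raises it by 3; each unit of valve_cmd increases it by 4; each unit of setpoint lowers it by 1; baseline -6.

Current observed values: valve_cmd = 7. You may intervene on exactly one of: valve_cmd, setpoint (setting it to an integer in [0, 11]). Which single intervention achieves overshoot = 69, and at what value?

set setpoint = 10

Intervening on valve_cmd: overshoot = -valve_cmd - 19. Reaching 69 requires valve_cmd = -88, outside [0, 11].
Intervening on setpoint: with other inputs at their observed values, overshoot = 5*setpoint + 19. Solving for 69 gives setpoint = 10, within [0, 11].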